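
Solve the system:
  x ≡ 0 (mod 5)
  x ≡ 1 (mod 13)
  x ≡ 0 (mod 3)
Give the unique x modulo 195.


Moduli 5, 13, 3 are pairwise coprime; by CRT there is a unique solution modulo M = 5 · 13 · 3 = 195.
Solve pairwise, accumulating the modulus:
  Start with x ≡ 0 (mod 5).
  Combine with x ≡ 1 (mod 13): since gcd(5, 13) = 1, we get a unique residue mod 65.
    Write x = 0 + 5·t and substitute into x ≡ 1 (mod 13): 5·t ≡ 1 − 0 = 1 (mod 13).
    The inverse of 5 mod 13 is 8 (since 5·8 = 40 = 3·13 + 1), so t ≡ 8·1 = 8 ≡ 8 (mod 13).
    Then x = 0 + 5·8 = 40, valid modulo lcm(5, 13) = 65: x ≡ 40 (mod 65).
  Combine with x ≡ 0 (mod 3): since gcd(65, 3) = 1, we get a unique residue mod 195.
    Write x = 40 + 65·t and substitute into x ≡ 0 (mod 3): 65·t ≡ 0 − 40 = -40 (mod 3).
    Reduce coefficients mod 3: 2·t ≡ 2 (mod 3).
    The inverse of 2 mod 3 is 2 (since 2·2 = 4 = 1·3 + 1), so t ≡ 2·2 = 4 ≡ 1 (mod 3).
    Then x = 40 + 65·1 = 105, valid modulo lcm(65, 3) = 195: x ≡ 105 (mod 195).
Verify: 105 mod 5 = 0 ✓, 105 mod 13 = 1 ✓, 105 mod 3 = 0 ✓.

x ≡ 105 (mod 195).


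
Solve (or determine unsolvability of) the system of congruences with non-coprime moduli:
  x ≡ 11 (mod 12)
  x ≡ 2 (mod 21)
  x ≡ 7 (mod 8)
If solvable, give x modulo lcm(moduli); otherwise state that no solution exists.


Moduli 12, 21, 8 are not pairwise coprime, so CRT works modulo lcm(m_i) when all pairwise compatibility conditions hold.
Pairwise compatibility: gcd(m_i, m_j) must divide a_i - a_j for every pair.
Merge one congruence at a time:
  Start: x ≡ 11 (mod 12).
  Combine with x ≡ 2 (mod 21): gcd(12, 21) = 3; 2 - 11 = -9, which IS divisible by 3, so compatible.
    Write x = 11 + 12·t and substitute into x ≡ 2 (mod 21): 12·t ≡ 2 − 11 = -9 (mod 21).
    Divide the congruence (and modulus) by g = 3: 4·t ≡ -3 (mod 7).
    Reduce coefficients mod 7: 4·t ≡ 4 (mod 7).
    The inverse of 4 mod 7 is 2 (since 4·2 = 8 = 1·7 + 1), so t ≡ 2·4 = 8 ≡ 1 (mod 7).
    Then x = 11 + 12·1 = 23, valid modulo lcm(12, 21) = 84: x ≡ 23 (mod 84).
  Combine with x ≡ 7 (mod 8): gcd(84, 8) = 4; 7 - 23 = -16, which IS divisible by 4, so compatible.
    Write x = 23 + 84·t and substitute into x ≡ 7 (mod 8): 84·t ≡ 7 − 23 = -16 (mod 8).
    Divide the congruence (and modulus) by g = 4: 21·t ≡ -4 (mod 2).
    Reduce coefficients mod 2: 1·t ≡ 0 (mod 2).
    So t ≡ 0 (mod 2).
    Then x = 23 + 84·0 = 23, valid modulo lcm(84, 8) = 168: x ≡ 23 (mod 168).
Verify: 23 mod 12 = 11, 23 mod 21 = 2, 23 mod 8 = 7.

x ≡ 23 (mod 168).


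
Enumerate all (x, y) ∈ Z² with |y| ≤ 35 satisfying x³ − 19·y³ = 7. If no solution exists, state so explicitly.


The equation is x³ - 19y³ = 7. For fixed y, x³ = 19·y³ + 7, so a solution requires the RHS to be a perfect cube.
Strategy: iterate y from -35 to 35, compute RHS = 19·y³ + 7, and check whether it is a (positive or negative) perfect cube.
Check small values of y:
  y = 0: RHS = 7 is not a perfect cube.
  y = 1: RHS = 26 is not a perfect cube.
  y = -1: RHS = -12 is not a perfect cube.
  y = 2: RHS = 159 is not a perfect cube.
  y = -2: RHS = -145 is not a perfect cube.
  y = 3: RHS = 520 is not a perfect cube.
  y = -3: RHS = -506 is not a perfect cube.
Continuing the search up to |y| = 35 finds no solutions either.
No (x, y) in the scanned range satisfies the equation.

No integer solutions with |y| ≤ 35.


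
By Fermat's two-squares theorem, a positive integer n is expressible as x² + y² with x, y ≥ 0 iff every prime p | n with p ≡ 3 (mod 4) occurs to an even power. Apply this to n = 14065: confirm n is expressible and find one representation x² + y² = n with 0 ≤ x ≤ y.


Step 1: Factor n = 14065 = 5 · 29 · 97.
Step 2: Check the mod-4 condition on each prime factor: 5 ≡ 1 (mod 4), exponent 1; 29 ≡ 1 (mod 4), exponent 1; 97 ≡ 1 (mod 4), exponent 1.
All primes ≡ 3 (mod 4) appear to even exponent (or don't appear), so by the two-squares theorem n IS expressible as a sum of two squares.
Step 3: Build a representation. Here n = 5 · 29 · 97 is a product of primes ≡ 1 (mod 4). Each prime p ≡ 1 (mod 4) is itself a sum of two squares; find a² by testing p − a² for a perfect square:
  5: 5 − 1² = 4 = 2² ⇒ 5 = 1² + 2².
  29: 29 − 1² = 28, 29 − 2² = 25 = 5² ⇒ 29 = 2² + 5².
  97: 97 − 1² = 96, 97 − 2² = 93, 97 − 3² = 88, 97 − 4² = 81 = 9² ⇒ 97 = 4² + 9².
  Combine using the Brahmagupta–Fibonacci identity (a² + b²)(c² + d²) = (ac − bd)² + (ad + bc)² = (ac + bd)² + (ad − bc)²:
  5 · 29 = 145: from (1² + 2²)(2² + 5²), take (1·2 − 2·5, 1·5 + 2·2) = (2 − 10, 5 + 4) = (-8, 9); dropping signs (only squares matter) gives (8, 9); check 8² + 9² = 64 + 81 = 145 ✓.
  145 · 97 = 14065: from (8² + 9²)(4² + 9²), take (8·4 − 9·9, 8·9 + 9·4) = (32 − 81, 72 + 36) = (-49, 108); dropping signs (only squares matter) gives (49, 108); check 49² + 108² = 2401 + 11664 = 14065 ✓.
Step 4: Order so x ≤ y and verify: 49² + 108² = 2401 + 11664 = 14065 = n. ✓

n = 14065 = 49² + 108² (one valid representation with x ≤ y).


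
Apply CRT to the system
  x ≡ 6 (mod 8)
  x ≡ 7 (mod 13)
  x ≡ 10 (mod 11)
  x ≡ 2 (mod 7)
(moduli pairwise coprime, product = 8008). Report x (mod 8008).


Product of moduli M = 8 · 13 · 11 · 7 = 8008.
Merge one congruence at a time:
  Start: x ≡ 6 (mod 8).
  Combine with x ≡ 7 (mod 13); new modulus lcm = 104.
    Write x = 6 + 8·t and substitute into x ≡ 7 (mod 13): 8·t ≡ 7 − 6 = 1 (mod 13).
    The inverse of 8 mod 13 is 5 (since 8·5 = 40 = 3·13 + 1), so t ≡ 5·1 = 5 ≡ 5 (mod 13).
    Then x = 6 + 8·5 = 46, valid modulo lcm(8, 13) = 104: x ≡ 46 (mod 104).
  Combine with x ≡ 10 (mod 11); new modulus lcm = 1144.
    Write x = 46 + 104·t and substitute into x ≡ 10 (mod 11): 104·t ≡ 10 − 46 = -36 (mod 11).
    Reduce coefficients mod 11: 5·t ≡ 8 (mod 11).
    The inverse of 5 mod 11 is 9 (since 5·9 = 45 = 4·11 + 1), so t ≡ 9·8 = 72 ≡ 6 (mod 11).
    Then x = 46 + 104·6 = 670, valid modulo lcm(104, 11) = 1144: x ≡ 670 (mod 1144).
  Combine with x ≡ 2 (mod 7); new modulus lcm = 8008.
    Write x = 670 + 1144·t and substitute into x ≡ 2 (mod 7): 1144·t ≡ 2 − 670 = -668 (mod 7).
    Reduce coefficients mod 7: 3·t ≡ 4 (mod 7).
    The inverse of 3 mod 7 is 5 (since 3·5 = 15 = 2·7 + 1), so t ≡ 5·4 = 20 ≡ 6 (mod 7).
    Then x = 670 + 1144·6 = 7534, valid modulo lcm(1144, 7) = 8008: x ≡ 7534 (mod 8008).
Verify against each original: 7534 mod 8 = 6, 7534 mod 13 = 7, 7534 mod 11 = 10, 7534 mod 7 = 2.

x ≡ 7534 (mod 8008).


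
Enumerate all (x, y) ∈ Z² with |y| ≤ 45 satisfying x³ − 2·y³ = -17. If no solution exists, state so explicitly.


The equation is x³ - 2y³ = -17. For fixed y, x³ = 2·y³ − 17, so a solution requires the RHS to be a perfect cube.
Strategy: iterate y from -45 to 45, compute RHS = 2·y³ − 17, and check whether it is a (positive or negative) perfect cube.
Check small values of y:
  y = 0: RHS = -17 is not a perfect cube.
  y = 1: RHS = -15 is not a perfect cube.
  y = -1: RHS = -19 is not a perfect cube.
  y = 2: RHS = -1 = (-1)³ ⇒ x = -1 works.
  y = -2: RHS = -33 is not a perfect cube.
  y = 3: RHS = 37 is not a perfect cube.
  y = -3: RHS = -71 is not a perfect cube.
Continuing the search up to |y| = 45 finds no further solutions beyond those listed.
Collected solutions: (-1, 2).

Solutions (with |y| ≤ 45): (-1, 2).


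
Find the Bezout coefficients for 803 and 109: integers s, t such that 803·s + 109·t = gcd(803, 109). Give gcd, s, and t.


Euclidean algorithm on (803, 109) — divide until remainder is 0:
  803 = 7 · 109 + 40
  109 = 2 · 40 + 29
  40 = 1 · 29 + 11
  29 = 2 · 11 + 7
  11 = 1 · 7 + 4
  7 = 1 · 4 + 3
  4 = 1 · 3 + 1
  3 = 3 · 1 + 0
gcd(803, 109) = 1.
Track Bezout coefficients alongside the remainders: start with r₀ = 803 = a·1 + b·0 (s = 1, t = 0) and r₁ = 109 = a·0 + b·1 (s = 0, t = 1); each new remainder r_{k+1} = r_{k-1} − q_k·r_k inherits s_{k+1} = s_{k-1} − q_k·s_k, t_{k+1} = t_{k-1} − q_k·t_k, so r_k = a·s_k + b·t_k at every step:
  q = 7: r = 40, s = 1 − 7·0 = 1, t = 0 − 7·1 = -7  (check: 803·1 + 109·(-7) = 40)
  q = 2: r = 29, s = 0 − 2·1 = -2, t = 1 − 2·(-7) = 15  (check: 803·(-2) + 109·15 = 29)
  q = 1: r = 11, s = 1 − 1·(-2) = 3, t = -7 − 1·15 = -22  (check: 803·3 + 109·(-22) = 11)
  q = 2: r = 7, s = -2 − 2·3 = -8, t = 15 − 2·(-22) = 59  (check: 803·(-8) + 109·59 = 7)
  q = 1: r = 4, s = 3 − 1·(-8) = 11, t = -22 − 1·59 = -81  (check: 803·11 + 109·(-81) = 4)
  q = 1: r = 3, s = -8 − 1·11 = -19, t = 59 − 1·(-81) = 140  (check: 803·(-19) + 109·140 = 3)
  q = 1: r = 1, s = 11 − 1·(-19) = 30, t = -81 − 1·140 = -221  (check: 803·30 + 109·(-221) = 1)
The row with r = 1 (the gcd) gives the Bezout coefficients s = 30, t = -221.
Result: 803 · (30) + 109 · (-221) = 1.

gcd(803, 109) = 1; s = 30, t = -221 (check: 803·30 + 109·(-221) = 1).


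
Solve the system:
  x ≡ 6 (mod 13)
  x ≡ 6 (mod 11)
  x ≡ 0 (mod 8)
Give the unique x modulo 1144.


Moduli 13, 11, 8 are pairwise coprime; by CRT there is a unique solution modulo M = 13 · 11 · 8 = 1144.
Solve pairwise, accumulating the modulus:
  Start with x ≡ 6 (mod 13).
  Combine with x ≡ 6 (mod 11): since gcd(13, 11) = 1, we get a unique residue mod 143.
    Write x = 6 + 13·t and substitute into x ≡ 6 (mod 11): 13·t ≡ 6 − 6 = 0 (mod 11).
    Reduce coefficients mod 11: 2·t ≡ 0 (mod 11).
    The inverse of 2 mod 11 is 6 (since 2·6 = 12 = 1·11 + 1), so t ≡ 6·0 = 0 ≡ 0 (mod 11).
    Then x = 6 + 13·0 = 6, valid modulo lcm(13, 11) = 143: x ≡ 6 (mod 143).
  Combine with x ≡ 0 (mod 8): since gcd(143, 8) = 1, we get a unique residue mod 1144.
    Write x = 6 + 143·t and substitute into x ≡ 0 (mod 8): 143·t ≡ 0 − 6 = -6 (mod 8).
    Reduce coefficients mod 8: 7·t ≡ 2 (mod 8).
    The inverse of 7 mod 8 is 7 (since 7·7 = 49 = 6·8 + 1), so t ≡ 7·2 = 14 ≡ 6 (mod 8).
    Then x = 6 + 143·6 = 864, valid modulo lcm(143, 8) = 1144: x ≡ 864 (mod 1144).
Verify: 864 mod 13 = 6 ✓, 864 mod 11 = 6 ✓, 864 mod 8 = 0 ✓.

x ≡ 864 (mod 1144).


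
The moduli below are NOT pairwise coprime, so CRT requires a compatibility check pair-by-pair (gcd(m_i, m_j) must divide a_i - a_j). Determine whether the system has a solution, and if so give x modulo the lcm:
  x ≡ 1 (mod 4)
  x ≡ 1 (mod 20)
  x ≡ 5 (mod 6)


Moduli 4, 20, 6 are not pairwise coprime, so CRT works modulo lcm(m_i) when all pairwise compatibility conditions hold.
Pairwise compatibility: gcd(m_i, m_j) must divide a_i - a_j for every pair.
Merge one congruence at a time:
  Start: x ≡ 1 (mod 4).
  Combine with x ≡ 1 (mod 20): gcd(4, 20) = 4; 1 - 1 = 0, which IS divisible by 4, so compatible.
    Write x = 1 + 4·t and substitute into x ≡ 1 (mod 20): 4·t ≡ 1 − 1 = 0 (mod 20).
    Divide the congruence (and modulus) by g = 4: 1·t ≡ 0 (mod 5).
    So t ≡ 0 (mod 5).
    Then x = 1 + 4·0 = 1, valid modulo lcm(4, 20) = 20: x ≡ 1 (mod 20).
  Combine with x ≡ 5 (mod 6): gcd(20, 6) = 2; 5 - 1 = 4, which IS divisible by 2, so compatible.
    Write x = 1 + 20·t and substitute into x ≡ 5 (mod 6): 20·t ≡ 5 − 1 = 4 (mod 6).
    Divide the congruence (and modulus) by g = 2: 10·t ≡ 2 (mod 3).
    Reduce coefficients mod 3: 1·t ≡ 2 (mod 3).
    So t ≡ 2 (mod 3).
    Then x = 1 + 20·2 = 41, valid modulo lcm(20, 6) = 60: x ≡ 41 (mod 60).
Verify: 41 mod 4 = 1, 41 mod 20 = 1, 41 mod 6 = 5.

x ≡ 41 (mod 60).


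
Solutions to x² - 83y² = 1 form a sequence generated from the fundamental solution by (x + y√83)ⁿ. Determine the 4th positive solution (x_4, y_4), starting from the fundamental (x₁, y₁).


Step 1: Find the fundamental solution (x₁, y₁) of x² - 83y² = 1.
  Expand √83 as a continued fraction. a₀ = ⌊√83⌋ = 9; iterate m_{k+1} = d_k·a_k − m_k, d_{k+1} = (83 − m_{k+1}²)/d_k, a_{k+1} = ⌊(a₀ + m_{k+1})/d_{k+1}⌋ (starting m₀ = 0, d₀ = 1), with convergents p_k = a_k·p_{k-1} + p_{k-2}, q_k = a_k·q_{k-1} + q_{k-2} (p₋₁ = 1, q₋₁ = 0):
  k = 0: a₀ = 9; p₀/q₀ = 9/1; p₀² − 83·q₀² = 81 − 83 = -2.
  k = 1: m = 9, d = 2, a = ⌊(9 + 9)/2⌋ = 9; p/q = (9·9 + 1)/(9·1 + 0) = 82/9; p² − 83·q² = 6724 − 6723 = 1.
  The first convergent with p² − 83·q² = 1 gives the fundamental solution (x₁, y₁) = (82, 9).
Step 2: Apply the recurrence (x_{n+1}, y_{n+1}) = (x₁x_n + 83y₁y_n, x₁y_n + y₁x_n) repeatedly.
  From (x_1, y_1) = (82, 9): x_2 = 82·82 + 83·9·9 = 13447; y_2 = 82·9 + 9·82 = 1476.
  From (x_2, y_2) = (13447, 1476): x_3 = 82·13447 + 83·9·1476 = 2205226; y_3 = 82·1476 + 9·13447 = 242055.
  From (x_3, y_3) = (2205226, 242055): x_4 = 82·2205226 + 83·9·242055 = 361643617; y_4 = 82·242055 + 9·2205226 = 39695544.
Step 3: Verify x_4² - 83·y_4² = 130786105716842689 - 130786105716842688 = 1 (should be 1). ✓

(x_1, y_1) = (82, 9); (x_4, y_4) = (361643617, 39695544).


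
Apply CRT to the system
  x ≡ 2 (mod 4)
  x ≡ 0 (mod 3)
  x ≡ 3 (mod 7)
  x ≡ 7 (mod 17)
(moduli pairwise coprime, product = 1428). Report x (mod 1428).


Product of moduli M = 4 · 3 · 7 · 17 = 1428.
Merge one congruence at a time:
  Start: x ≡ 2 (mod 4).
  Combine with x ≡ 0 (mod 3); new modulus lcm = 12.
    Write x = 2 + 4·t and substitute into x ≡ 0 (mod 3): 4·t ≡ 0 − 2 = -2 (mod 3).
    Reduce coefficients mod 3: 1·t ≡ 1 (mod 3).
    So t ≡ 1 (mod 3).
    Then x = 2 + 4·1 = 6, valid modulo lcm(4, 3) = 12: x ≡ 6 (mod 12).
  Combine with x ≡ 3 (mod 7); new modulus lcm = 84.
    Write x = 6 + 12·t and substitute into x ≡ 3 (mod 7): 12·t ≡ 3 − 6 = -3 (mod 7).
    Reduce coefficients mod 7: 5·t ≡ 4 (mod 7).
    The inverse of 5 mod 7 is 3 (since 5·3 = 15 = 2·7 + 1), so t ≡ 3·4 = 12 ≡ 5 (mod 7).
    Then x = 6 + 12·5 = 66, valid modulo lcm(12, 7) = 84: x ≡ 66 (mod 84).
  Combine with x ≡ 7 (mod 17); new modulus lcm = 1428.
    Write x = 66 + 84·t and substitute into x ≡ 7 (mod 17): 84·t ≡ 7 − 66 = -59 (mod 17).
    Reduce coefficients mod 17: 16·t ≡ 9 (mod 17).
    The inverse of 16 mod 17 is 16 (since 16·16 = 256 = 15·17 + 1), so t ≡ 16·9 = 144 ≡ 8 (mod 17).
    Then x = 66 + 84·8 = 738, valid modulo lcm(84, 17) = 1428: x ≡ 738 (mod 1428).
Verify against each original: 738 mod 4 = 2, 738 mod 3 = 0, 738 mod 7 = 3, 738 mod 17 = 7.

x ≡ 738 (mod 1428).


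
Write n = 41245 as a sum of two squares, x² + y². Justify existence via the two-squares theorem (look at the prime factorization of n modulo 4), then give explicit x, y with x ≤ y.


Step 1: Factor n = 41245 = 5 · 73 · 113.
Step 2: Check the mod-4 condition on each prime factor: 5 ≡ 1 (mod 4), exponent 1; 73 ≡ 1 (mod 4), exponent 1; 113 ≡ 1 (mod 4), exponent 1.
All primes ≡ 3 (mod 4) appear to even exponent (or don't appear), so by the two-squares theorem n IS expressible as a sum of two squares.
Step 3: Build a representation. Here n = 5 · 73 · 113 is a product of primes ≡ 1 (mod 4). Each prime p ≡ 1 (mod 4) is itself a sum of two squares; find a² by testing p − a² for a perfect square:
  5: 5 − 1² = 4 = 2² ⇒ 5 = 1² + 2².
  73: 73 − 1² = 72, 73 − 2² = 69, 73 − 3² = 64 = 8² ⇒ 73 = 3² + 8².
  113: 113 − 1² = 112, 113 − 2² = 109, 113 − 3² = 104, 113 − 4² = 97, 113 − 5² = 88, 113 − 6² = 77, 113 − 7² = 64 = 8² ⇒ 113 = 7² + 8².
  Combine using the Brahmagupta–Fibonacci identity (a² + b²)(c² + d²) = (ac − bd)² + (ad + bc)² = (ac + bd)² + (ad − bc)²:
  5 · 73 = 365: from (1² + 2²)(3² + 8²), take (1·3 − 2·8, 1·8 + 2·3) = (3 − 16, 8 + 6) = (-13, 14); dropping signs (only squares matter) gives (13, 14); check 13² + 14² = 169 + 196 = 365 ✓.
  365 · 113 = 41245: from (13² + 14²)(7² + 8²), take (13·7 − 14·8, 13·8 + 14·7) = (91 − 112, 104 + 98) = (-21, 202); dropping signs (only squares matter) gives (21, 202); check 21² + 202² = 441 + 40804 = 41245 ✓.
Step 4: Order so x ≤ y and verify: 21² + 202² = 441 + 40804 = 41245 = n. ✓

n = 41245 = 21² + 202² (one valid representation with x ≤ y).


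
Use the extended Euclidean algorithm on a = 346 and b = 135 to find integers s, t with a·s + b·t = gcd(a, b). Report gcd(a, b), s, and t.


Euclidean algorithm on (346, 135) — divide until remainder is 0:
  346 = 2 · 135 + 76
  135 = 1 · 76 + 59
  76 = 1 · 59 + 17
  59 = 3 · 17 + 8
  17 = 2 · 8 + 1
  8 = 8 · 1 + 0
gcd(346, 135) = 1.
Track Bezout coefficients alongside the remainders: start with r₀ = 346 = a·1 + b·0 (s = 1, t = 0) and r₁ = 135 = a·0 + b·1 (s = 0, t = 1); each new remainder r_{k+1} = r_{k-1} − q_k·r_k inherits s_{k+1} = s_{k-1} − q_k·s_k, t_{k+1} = t_{k-1} − q_k·t_k, so r_k = a·s_k + b·t_k at every step:
  q = 2: r = 76, s = 1 − 2·0 = 1, t = 0 − 2·1 = -2  (check: 346·1 + 135·(-2) = 76)
  q = 1: r = 59, s = 0 − 1·1 = -1, t = 1 − 1·(-2) = 3  (check: 346·(-1) + 135·3 = 59)
  q = 1: r = 17, s = 1 − 1·(-1) = 2, t = -2 − 1·3 = -5  (check: 346·2 + 135·(-5) = 17)
  q = 3: r = 8, s = -1 − 3·2 = -7, t = 3 − 3·(-5) = 18  (check: 346·(-7) + 135·18 = 8)
  q = 2: r = 1, s = 2 − 2·(-7) = 16, t = -5 − 2·18 = -41  (check: 346·16 + 135·(-41) = 1)
The row with r = 1 (the gcd) gives the Bezout coefficients s = 16, t = -41.
Result: 346 · (16) + 135 · (-41) = 1.

gcd(346, 135) = 1; s = 16, t = -41 (check: 346·16 + 135·(-41) = 1).


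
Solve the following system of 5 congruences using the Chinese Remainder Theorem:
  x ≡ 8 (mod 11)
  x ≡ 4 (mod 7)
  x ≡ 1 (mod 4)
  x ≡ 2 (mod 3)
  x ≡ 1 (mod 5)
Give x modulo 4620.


Product of moduli M = 11 · 7 · 4 · 3 · 5 = 4620.
Merge one congruence at a time:
  Start: x ≡ 8 (mod 11).
  Combine with x ≡ 4 (mod 7); new modulus lcm = 77.
    Write x = 8 + 11·t and substitute into x ≡ 4 (mod 7): 11·t ≡ 4 − 8 = -4 (mod 7).
    Reduce coefficients mod 7: 4·t ≡ 3 (mod 7).
    The inverse of 4 mod 7 is 2 (since 4·2 = 8 = 1·7 + 1), so t ≡ 2·3 = 6 ≡ 6 (mod 7).
    Then x = 8 + 11·6 = 74, valid modulo lcm(11, 7) = 77: x ≡ 74 (mod 77).
  Combine with x ≡ 1 (mod 4); new modulus lcm = 308.
    Write x = 74 + 77·t and substitute into x ≡ 1 (mod 4): 77·t ≡ 1 − 74 = -73 (mod 4).
    Reduce coefficients mod 4: 1·t ≡ 3 (mod 4).
    So t ≡ 3 (mod 4).
    Then x = 74 + 77·3 = 305, valid modulo lcm(77, 4) = 308: x ≡ 305 (mod 308).
  Combine with x ≡ 2 (mod 3); new modulus lcm = 924.
    Write x = 305 + 308·t and substitute into x ≡ 2 (mod 3): 308·t ≡ 2 − 305 = -303 (mod 3).
    Reduce coefficients mod 3: 2·t ≡ 0 (mod 3).
    The inverse of 2 mod 3 is 2 (since 2·2 = 4 = 1·3 + 1), so t ≡ 2·0 = 0 ≡ 0 (mod 3).
    Then x = 305 + 308·0 = 305, valid modulo lcm(308, 3) = 924: x ≡ 305 (mod 924).
  Combine with x ≡ 1 (mod 5); new modulus lcm = 4620.
    Write x = 305 + 924·t and substitute into x ≡ 1 (mod 5): 924·t ≡ 1 − 305 = -304 (mod 5).
    Reduce coefficients mod 5: 4·t ≡ 1 (mod 5).
    The inverse of 4 mod 5 is 4 (since 4·4 = 16 = 3·5 + 1), so t ≡ 4·1 = 4 ≡ 4 (mod 5).
    Then x = 305 + 924·4 = 4001, valid modulo lcm(924, 5) = 4620: x ≡ 4001 (mod 4620).
Verify against each original: 4001 mod 11 = 8, 4001 mod 7 = 4, 4001 mod 4 = 1, 4001 mod 3 = 2, 4001 mod 5 = 1.

x ≡ 4001 (mod 4620).


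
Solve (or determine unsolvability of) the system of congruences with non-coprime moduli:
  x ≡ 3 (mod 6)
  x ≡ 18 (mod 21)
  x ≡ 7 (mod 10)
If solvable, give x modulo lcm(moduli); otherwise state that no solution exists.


Moduli 6, 21, 10 are not pairwise coprime, so CRT works modulo lcm(m_i) when all pairwise compatibility conditions hold.
Pairwise compatibility: gcd(m_i, m_j) must divide a_i - a_j for every pair.
Merge one congruence at a time:
  Start: x ≡ 3 (mod 6).
  Combine with x ≡ 18 (mod 21): gcd(6, 21) = 3; 18 - 3 = 15, which IS divisible by 3, so compatible.
    Write x = 3 + 6·t and substitute into x ≡ 18 (mod 21): 6·t ≡ 18 − 3 = 15 (mod 21).
    Divide the congruence (and modulus) by g = 3: 2·t ≡ 5 (mod 7).
    The inverse of 2 mod 7 is 4 (since 2·4 = 8 = 1·7 + 1), so t ≡ 4·5 = 20 ≡ 6 (mod 7).
    Then x = 3 + 6·6 = 39, valid modulo lcm(6, 21) = 42: x ≡ 39 (mod 42).
  Combine with x ≡ 7 (mod 10): gcd(42, 10) = 2; 7 - 39 = -32, which IS divisible by 2, so compatible.
    Write x = 39 + 42·t and substitute into x ≡ 7 (mod 10): 42·t ≡ 7 − 39 = -32 (mod 10).
    Divide the congruence (and modulus) by g = 2: 21·t ≡ -16 (mod 5).
    Reduce coefficients mod 5: 1·t ≡ 4 (mod 5).
    So t ≡ 4 (mod 5).
    Then x = 39 + 42·4 = 207, valid modulo lcm(42, 10) = 210: x ≡ 207 (mod 210).
Verify: 207 mod 6 = 3, 207 mod 21 = 18, 207 mod 10 = 7.

x ≡ 207 (mod 210).


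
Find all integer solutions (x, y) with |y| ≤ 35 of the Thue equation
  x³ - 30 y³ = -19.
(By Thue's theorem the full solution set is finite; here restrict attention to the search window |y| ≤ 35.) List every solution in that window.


The equation is x³ - 30y³ = -19. For fixed y, x³ = 30·y³ − 19, so a solution requires the RHS to be a perfect cube.
Strategy: iterate y from -35 to 35, compute RHS = 30·y³ − 19, and check whether it is a (positive or negative) perfect cube.
Check small values of y:
  y = 0: RHS = -19 is not a perfect cube.
  y = 1: RHS = 11 is not a perfect cube.
  y = -1: RHS = -49 is not a perfect cube.
  y = 2: RHS = 221 is not a perfect cube.
  y = -2: RHS = -259 is not a perfect cube.
  y = 3: RHS = 791 is not a perfect cube.
  y = -3: RHS = -829 is not a perfect cube.
Continuing the search up to |y| = 35 finds no solutions either.
No (x, y) in the scanned range satisfies the equation.

No integer solutions with |y| ≤ 35.


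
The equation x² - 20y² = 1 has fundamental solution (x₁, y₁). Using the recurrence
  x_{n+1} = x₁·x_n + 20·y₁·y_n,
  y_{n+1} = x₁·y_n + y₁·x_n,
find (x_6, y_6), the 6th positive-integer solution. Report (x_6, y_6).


Step 1: Find the fundamental solution (x₁, y₁) of x² - 20y² = 1.
  Expand √20 as a continued fraction. a₀ = ⌊√20⌋ = 4; iterate m_{k+1} = d_k·a_k − m_k, d_{k+1} = (20 − m_{k+1}²)/d_k, a_{k+1} = ⌊(a₀ + m_{k+1})/d_{k+1}⌋ (starting m₀ = 0, d₀ = 1), with convergents p_k = a_k·p_{k-1} + p_{k-2}, q_k = a_k·q_{k-1} + q_{k-2} (p₋₁ = 1, q₋₁ = 0):
  k = 0: a₀ = 4; p₀/q₀ = 4/1; p₀² − 20·q₀² = 16 − 20 = -4.
  k = 1: m = 4, d = 4, a = ⌊(4 + 4)/4⌋ = 2; p/q = (2·4 + 1)/(2·1 + 0) = 9/2; p² − 20·q² = 81 − 80 = 1.
  The first convergent with p² − 20·q² = 1 gives the fundamental solution (x₁, y₁) = (9, 2).
Step 2: Apply the recurrence (x_{n+1}, y_{n+1}) = (x₁x_n + 20y₁y_n, x₁y_n + y₁x_n) repeatedly.
  From (x_1, y_1) = (9, 2): x_2 = 9·9 + 20·2·2 = 161; y_2 = 9·2 + 2·9 = 36.
  From (x_2, y_2) = (161, 36): x_3 = 9·161 + 20·2·36 = 2889; y_3 = 9·36 + 2·161 = 646.
  From (x_3, y_3) = (2889, 646): x_4 = 9·2889 + 20·2·646 = 51841; y_4 = 9·646 + 2·2889 = 11592.
  From (x_4, y_4) = (51841, 11592): x_5 = 9·51841 + 20·2·11592 = 930249; y_5 = 9·11592 + 2·51841 = 208010.
  From (x_5, y_5) = (930249, 208010): x_6 = 9·930249 + 20·2·208010 = 16692641; y_6 = 9·208010 + 2·930249 = 3732588.
Step 3: Verify x_6² - 20·y_6² = 278644263554881 - 278644263554880 = 1 (should be 1). ✓

(x_1, y_1) = (9, 2); (x_6, y_6) = (16692641, 3732588).


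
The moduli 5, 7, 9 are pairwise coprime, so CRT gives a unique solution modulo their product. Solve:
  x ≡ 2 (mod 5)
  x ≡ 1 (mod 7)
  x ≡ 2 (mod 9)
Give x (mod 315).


Moduli 5, 7, 9 are pairwise coprime; by CRT there is a unique solution modulo M = 5 · 7 · 9 = 315.
Solve pairwise, accumulating the modulus:
  Start with x ≡ 2 (mod 5).
  Combine with x ≡ 1 (mod 7): since gcd(5, 7) = 1, we get a unique residue mod 35.
    Write x = 2 + 5·t and substitute into x ≡ 1 (mod 7): 5·t ≡ 1 − 2 = -1 (mod 7).
    Reduce coefficients mod 7: 5·t ≡ 6 (mod 7).
    The inverse of 5 mod 7 is 3 (since 5·3 = 15 = 2·7 + 1), so t ≡ 3·6 = 18 ≡ 4 (mod 7).
    Then x = 2 + 5·4 = 22, valid modulo lcm(5, 7) = 35: x ≡ 22 (mod 35).
  Combine with x ≡ 2 (mod 9): since gcd(35, 9) = 1, we get a unique residue mod 315.
    Write x = 22 + 35·t and substitute into x ≡ 2 (mod 9): 35·t ≡ 2 − 22 = -20 (mod 9).
    Reduce coefficients mod 9: 8·t ≡ 7 (mod 9).
    The inverse of 8 mod 9 is 8 (since 8·8 = 64 = 7·9 + 1), so t ≡ 8·7 = 56 ≡ 2 (mod 9).
    Then x = 22 + 35·2 = 92, valid modulo lcm(35, 9) = 315: x ≡ 92 (mod 315).
Verify: 92 mod 5 = 2 ✓, 92 mod 7 = 1 ✓, 92 mod 9 = 2 ✓.

x ≡ 92 (mod 315).


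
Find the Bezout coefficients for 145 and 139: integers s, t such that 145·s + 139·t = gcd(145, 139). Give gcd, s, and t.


Euclidean algorithm on (145, 139) — divide until remainder is 0:
  145 = 1 · 139 + 6
  139 = 23 · 6 + 1
  6 = 6 · 1 + 0
gcd(145, 139) = 1.
Track Bezout coefficients alongside the remainders: start with r₀ = 145 = a·1 + b·0 (s = 1, t = 0) and r₁ = 139 = a·0 + b·1 (s = 0, t = 1); each new remainder r_{k+1} = r_{k-1} − q_k·r_k inherits s_{k+1} = s_{k-1} − q_k·s_k, t_{k+1} = t_{k-1} − q_k·t_k, so r_k = a·s_k + b·t_k at every step:
  q = 1: r = 6, s = 1 − 1·0 = 1, t = 0 − 1·1 = -1  (check: 145·1 + 139·(-1) = 6)
  q = 23: r = 1, s = 0 − 23·1 = -23, t = 1 − 23·(-1) = 24  (check: 145·(-23) + 139·24 = 1)
The row with r = 1 (the gcd) gives the Bezout coefficients s = -23, t = 24.
Result: 145 · (-23) + 139 · (24) = 1.

gcd(145, 139) = 1; s = -23, t = 24 (check: 145·(-23) + 139·24 = 1).


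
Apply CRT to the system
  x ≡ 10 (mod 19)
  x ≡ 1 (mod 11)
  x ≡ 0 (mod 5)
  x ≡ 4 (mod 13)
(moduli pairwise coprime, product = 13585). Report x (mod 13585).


Product of moduli M = 19 · 11 · 5 · 13 = 13585.
Merge one congruence at a time:
  Start: x ≡ 10 (mod 19).
  Combine with x ≡ 1 (mod 11); new modulus lcm = 209.
    Write x = 10 + 19·t and substitute into x ≡ 1 (mod 11): 19·t ≡ 1 − 10 = -9 (mod 11).
    Reduce coefficients mod 11: 8·t ≡ 2 (mod 11).
    The inverse of 8 mod 11 is 7 (since 8·7 = 56 = 5·11 + 1), so t ≡ 7·2 = 14 ≡ 3 (mod 11).
    Then x = 10 + 19·3 = 67, valid modulo lcm(19, 11) = 209: x ≡ 67 (mod 209).
  Combine with x ≡ 0 (mod 5); new modulus lcm = 1045.
    Write x = 67 + 209·t and substitute into x ≡ 0 (mod 5): 209·t ≡ 0 − 67 = -67 (mod 5).
    Reduce coefficients mod 5: 4·t ≡ 3 (mod 5).
    The inverse of 4 mod 5 is 4 (since 4·4 = 16 = 3·5 + 1), so t ≡ 4·3 = 12 ≡ 2 (mod 5).
    Then x = 67 + 209·2 = 485, valid modulo lcm(209, 5) = 1045: x ≡ 485 (mod 1045).
  Combine with x ≡ 4 (mod 13); new modulus lcm = 13585.
    Write x = 485 + 1045·t and substitute into x ≡ 4 (mod 13): 1045·t ≡ 4 − 485 = -481 (mod 13).
    Reduce coefficients mod 13: 5·t ≡ 0 (mod 13).
    The inverse of 5 mod 13 is 8 (since 5·8 = 40 = 3·13 + 1), so t ≡ 8·0 = 0 ≡ 0 (mod 13).
    Then x = 485 + 1045·0 = 485, valid modulo lcm(1045, 13) = 13585: x ≡ 485 (mod 13585).
Verify against each original: 485 mod 19 = 10, 485 mod 11 = 1, 485 mod 5 = 0, 485 mod 13 = 4.

x ≡ 485 (mod 13585).


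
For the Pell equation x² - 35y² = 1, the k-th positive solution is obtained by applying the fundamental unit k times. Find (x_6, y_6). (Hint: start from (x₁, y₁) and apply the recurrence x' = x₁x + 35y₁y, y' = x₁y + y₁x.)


Step 1: Find the fundamental solution (x₁, y₁) of x² - 35y² = 1.
  Expand √35 as a continued fraction. a₀ = ⌊√35⌋ = 5; iterate m_{k+1} = d_k·a_k − m_k, d_{k+1} = (35 − m_{k+1}²)/d_k, a_{k+1} = ⌊(a₀ + m_{k+1})/d_{k+1}⌋ (starting m₀ = 0, d₀ = 1), with convergents p_k = a_k·p_{k-1} + p_{k-2}, q_k = a_k·q_{k-1} + q_{k-2} (p₋₁ = 1, q₋₁ = 0):
  k = 0: a₀ = 5; p₀/q₀ = 5/1; p₀² − 35·q₀² = 25 − 35 = -10.
  k = 1: m = 5, d = 10, a = ⌊(5 + 5)/10⌋ = 1; p/q = (1·5 + 1)/(1·1 + 0) = 6/1; p² − 35·q² = 36 − 35 = 1.
  The first convergent with p² − 35·q² = 1 gives the fundamental solution (x₁, y₁) = (6, 1).
Step 2: Apply the recurrence (x_{n+1}, y_{n+1}) = (x₁x_n + 35y₁y_n, x₁y_n + y₁x_n) repeatedly.
  From (x_1, y_1) = (6, 1): x_2 = 6·6 + 35·1·1 = 71; y_2 = 6·1 + 1·6 = 12.
  From (x_2, y_2) = (71, 12): x_3 = 6·71 + 35·1·12 = 846; y_3 = 6·12 + 1·71 = 143.
  From (x_3, y_3) = (846, 143): x_4 = 6·846 + 35·1·143 = 10081; y_4 = 6·143 + 1·846 = 1704.
  From (x_4, y_4) = (10081, 1704): x_5 = 6·10081 + 35·1·1704 = 120126; y_5 = 6·1704 + 1·10081 = 20305.
  From (x_5, y_5) = (120126, 20305): x_6 = 6·120126 + 35·1·20305 = 1431431; y_6 = 6·20305 + 1·120126 = 241956.
Step 3: Verify x_6² - 35·y_6² = 2048994707761 - 2048994707760 = 1 (should be 1). ✓

(x_1, y_1) = (6, 1); (x_6, y_6) = (1431431, 241956).


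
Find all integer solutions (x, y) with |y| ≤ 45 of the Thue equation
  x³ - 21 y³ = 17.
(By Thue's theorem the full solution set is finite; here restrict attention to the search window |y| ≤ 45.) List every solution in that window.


The equation is x³ - 21y³ = 17. For fixed y, x³ = 21·y³ + 17, so a solution requires the RHS to be a perfect cube.
Strategy: iterate y from -45 to 45, compute RHS = 21·y³ + 17, and check whether it is a (positive or negative) perfect cube.
Check small values of y:
  y = 0: RHS = 17 is not a perfect cube.
  y = 1: RHS = 38 is not a perfect cube.
  y = -1: RHS = -4 is not a perfect cube.
  y = 2: RHS = 185 is not a perfect cube.
  y = -2: RHS = -151 is not a perfect cube.
  y = 3: RHS = 584 is not a perfect cube.
  y = -3: RHS = -550 is not a perfect cube.
Continuing the search up to |y| = 45 finds no solutions either.
No (x, y) in the scanned range satisfies the equation.

No integer solutions with |y| ≤ 45.


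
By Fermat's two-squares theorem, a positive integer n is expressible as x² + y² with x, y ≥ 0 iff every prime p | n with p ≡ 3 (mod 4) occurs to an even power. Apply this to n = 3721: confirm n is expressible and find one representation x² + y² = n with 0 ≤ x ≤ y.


Step 1: Factor n = 3721 = 61^2.
Step 2: Check the mod-4 condition on each prime factor: 61 ≡ 1 (mod 4), exponent 2.
All primes ≡ 3 (mod 4) appear to even exponent (or don't appear), so by the two-squares theorem n IS expressible as a sum of two squares.
Step 3: Build a representation. Here n = 61 · 61 is a product of primes ≡ 1 (mod 4). Each prime p ≡ 1 (mod 4) is itself a sum of two squares; find a² by testing p − a² for a perfect square:
  61: 61 − 1² = 60, 61 − 2² = 57, 61 − 3² = 52, 61 − 4² = 45, 61 − 5² = 36 = 6² ⇒ 61 = 5² + 6².
  Combine using the Brahmagupta–Fibonacci identity (a² + b²)(c² + d²) = (ac − bd)² + (ad + bc)² = (ac + bd)² + (ad − bc)²:
  61 · 61 = 3721: from (5² + 6²)(5² + 6²), take (5·5 − 6·6, 5·6 + 6·5) = (25 − 36, 30 + 30) = (-11, 60); dropping signs (only squares matter) gives (11, 60); check 11² + 60² = 121 + 3600 = 3721 ✓.
Step 4: Order so x ≤ y and verify: 11² + 60² = 121 + 3600 = 3721 = n. ✓

n = 3721 = 11² + 60² (one valid representation with x ≤ y).


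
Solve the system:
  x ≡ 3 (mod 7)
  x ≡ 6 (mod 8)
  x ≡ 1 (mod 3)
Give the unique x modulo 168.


Moduli 7, 8, 3 are pairwise coprime; by CRT there is a unique solution modulo M = 7 · 8 · 3 = 168.
Solve pairwise, accumulating the modulus:
  Start with x ≡ 3 (mod 7).
  Combine with x ≡ 6 (mod 8): since gcd(7, 8) = 1, we get a unique residue mod 56.
    Write x = 3 + 7·t and substitute into x ≡ 6 (mod 8): 7·t ≡ 6 − 3 = 3 (mod 8).
    The inverse of 7 mod 8 is 7 (since 7·7 = 49 = 6·8 + 1), so t ≡ 7·3 = 21 ≡ 5 (mod 8).
    Then x = 3 + 7·5 = 38, valid modulo lcm(7, 8) = 56: x ≡ 38 (mod 56).
  Combine with x ≡ 1 (mod 3): since gcd(56, 3) = 1, we get a unique residue mod 168.
    Write x = 38 + 56·t and substitute into x ≡ 1 (mod 3): 56·t ≡ 1 − 38 = -37 (mod 3).
    Reduce coefficients mod 3: 2·t ≡ 2 (mod 3).
    The inverse of 2 mod 3 is 2 (since 2·2 = 4 = 1·3 + 1), so t ≡ 2·2 = 4 ≡ 1 (mod 3).
    Then x = 38 + 56·1 = 94, valid modulo lcm(56, 3) = 168: x ≡ 94 (mod 168).
Verify: 94 mod 7 = 3 ✓, 94 mod 8 = 6 ✓, 94 mod 3 = 1 ✓.

x ≡ 94 (mod 168).


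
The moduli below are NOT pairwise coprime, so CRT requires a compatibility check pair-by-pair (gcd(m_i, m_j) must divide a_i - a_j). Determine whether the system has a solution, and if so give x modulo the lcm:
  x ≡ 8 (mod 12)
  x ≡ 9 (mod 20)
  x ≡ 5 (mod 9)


Moduli 12, 20, 9 are not pairwise coprime, so CRT works modulo lcm(m_i) when all pairwise compatibility conditions hold.
Pairwise compatibility: gcd(m_i, m_j) must divide a_i - a_j for every pair.
Merge one congruence at a time:
  Start: x ≡ 8 (mod 12).
  Combine with x ≡ 9 (mod 20): gcd(12, 20) = 4, and 9 - 8 = 1 is NOT divisible by 4.
    ⇒ system is inconsistent (no integer solution).

No solution (the system is inconsistent).


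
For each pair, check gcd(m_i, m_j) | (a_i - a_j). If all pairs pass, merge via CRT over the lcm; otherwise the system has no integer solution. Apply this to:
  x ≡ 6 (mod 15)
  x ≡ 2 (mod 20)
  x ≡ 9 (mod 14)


Moduli 15, 20, 14 are not pairwise coprime, so CRT works modulo lcm(m_i) when all pairwise compatibility conditions hold.
Pairwise compatibility: gcd(m_i, m_j) must divide a_i - a_j for every pair.
Merge one congruence at a time:
  Start: x ≡ 6 (mod 15).
  Combine with x ≡ 2 (mod 20): gcd(15, 20) = 5, and 2 - 6 = -4 is NOT divisible by 5.
    ⇒ system is inconsistent (no integer solution).

No solution (the system is inconsistent).


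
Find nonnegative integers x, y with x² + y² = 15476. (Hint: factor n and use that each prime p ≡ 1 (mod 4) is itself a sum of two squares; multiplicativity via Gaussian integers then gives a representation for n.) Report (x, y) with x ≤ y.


Step 1: Factor n = 15476 = 2^2 · 53 · 73.
Step 2: Check the mod-4 condition on each prime factor: 2 = 2 (special); 53 ≡ 1 (mod 4), exponent 1; 73 ≡ 1 (mod 4), exponent 1.
All primes ≡ 3 (mod 4) appear to even exponent (or don't appear), so by the two-squares theorem n IS expressible as a sum of two squares.
Step 3: Build a representation. Group n = k² · m with k = 2 and m = 53 · 73 = 3869 (a product of primes ≡ 1 (mod 4)); a representation of m scales to one of n via (k·x)² + (k·y)² = k²(x² + y²). Each prime p ≡ 1 (mod 4) is itself a sum of two squares; find a² by testing p − a² for a perfect square:
  53: 53 − 1² = 52, 53 − 2² = 49 = 7² ⇒ 53 = 2² + 7².
  73: 73 − 1² = 72, 73 − 2² = 69, 73 − 3² = 64 = 8² ⇒ 73 = 3² + 8².
  Combine using the Brahmagupta–Fibonacci identity (a² + b²)(c² + d²) = (ac − bd)² + (ad + bc)² = (ac + bd)² + (ad − bc)²:
  53 · 73 = 3869: from (2² + 7²)(3² + 8²), take (2·3 − 7·8, 2·8 + 7·3) = (6 − 56, 16 + 21) = (-50, 37); dropping signs (only squares matter) gives (50, 37); check 50² + 37² = 2500 + 1369 = 3869 ✓.
  Scale by k = 2: (2·50, 2·37) = (100, 74).
Step 4: Order so x ≤ y and verify: 74² + 100² = 5476 + 10000 = 15476 = n. ✓

n = 15476 = 74² + 100² (one valid representation with x ≤ y).


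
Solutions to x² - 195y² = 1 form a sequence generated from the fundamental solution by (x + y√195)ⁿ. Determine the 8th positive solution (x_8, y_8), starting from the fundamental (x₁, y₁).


Step 1: Find the fundamental solution (x₁, y₁) of x² - 195y² = 1.
  Expand √195 as a continued fraction. a₀ = ⌊√195⌋ = 13; iterate m_{k+1} = d_k·a_k − m_k, d_{k+1} = (195 − m_{k+1}²)/d_k, a_{k+1} = ⌊(a₀ + m_{k+1})/d_{k+1}⌋ (starting m₀ = 0, d₀ = 1), with convergents p_k = a_k·p_{k-1} + p_{k-2}, q_k = a_k·q_{k-1} + q_{k-2} (p₋₁ = 1, q₋₁ = 0):
  k = 0: a₀ = 13; p₀/q₀ = 13/1; p₀² − 195·q₀² = 169 − 195 = -26.
  k = 1: m = 13, d = 26, a = ⌊(13 + 13)/26⌋ = 1; p/q = (1·13 + 1)/(1·1 + 0) = 14/1; p² − 195·q² = 196 − 195 = 1.
  The first convergent with p² − 195·q² = 1 gives the fundamental solution (x₁, y₁) = (14, 1).
Step 2: Apply the recurrence (x_{n+1}, y_{n+1}) = (x₁x_n + 195y₁y_n, x₁y_n + y₁x_n) repeatedly.
  From (x_1, y_1) = (14, 1): x_2 = 14·14 + 195·1·1 = 391; y_2 = 14·1 + 1·14 = 28.
  From (x_2, y_2) = (391, 28): x_3 = 14·391 + 195·1·28 = 10934; y_3 = 14·28 + 1·391 = 783.
  From (x_3, y_3) = (10934, 783): x_4 = 14·10934 + 195·1·783 = 305761; y_4 = 14·783 + 1·10934 = 21896.
  From (x_4, y_4) = (305761, 21896): x_5 = 14·305761 + 195·1·21896 = 8550374; y_5 = 14·21896 + 1·305761 = 612305.
  From (x_5, y_5) = (8550374, 612305): x_6 = 14·8550374 + 195·1·612305 = 239104711; y_6 = 14·612305 + 1·8550374 = 17122644.
  From (x_6, y_6) = (239104711, 17122644): x_7 = 14·239104711 + 195·1·17122644 = 6686381534; y_7 = 14·17122644 + 1·239104711 = 478821727.
  From (x_7, y_7) = (6686381534, 478821727): x_8 = 14·6686381534 + 195·1·478821727 = 186979578241; y_8 = 14·478821727 + 1·6686381534 = 13389885712.
Step 3: Verify x_8² - 195·y_8² = 34961362679182240654081 - 34961362679182240654080 = 1 (should be 1). ✓

(x_1, y_1) = (14, 1); (x_8, y_8) = (186979578241, 13389885712).


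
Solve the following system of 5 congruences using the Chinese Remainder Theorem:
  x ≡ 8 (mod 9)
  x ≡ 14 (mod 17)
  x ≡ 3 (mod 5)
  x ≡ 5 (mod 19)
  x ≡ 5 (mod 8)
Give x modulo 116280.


Product of moduli M = 9 · 17 · 5 · 19 · 8 = 116280.
Merge one congruence at a time:
  Start: x ≡ 8 (mod 9).
  Combine with x ≡ 14 (mod 17); new modulus lcm = 153.
    Write x = 8 + 9·t and substitute into x ≡ 14 (mod 17): 9·t ≡ 14 − 8 = 6 (mod 17).
    The inverse of 9 mod 17 is 2 (since 9·2 = 18 = 1·17 + 1), so t ≡ 2·6 = 12 ≡ 12 (mod 17).
    Then x = 8 + 9·12 = 116, valid modulo lcm(9, 17) = 153: x ≡ 116 (mod 153).
  Combine with x ≡ 3 (mod 5); new modulus lcm = 765.
    Write x = 116 + 153·t and substitute into x ≡ 3 (mod 5): 153·t ≡ 3 − 116 = -113 (mod 5).
    Reduce coefficients mod 5: 3·t ≡ 2 (mod 5).
    The inverse of 3 mod 5 is 2 (since 3·2 = 6 = 1·5 + 1), so t ≡ 2·2 = 4 ≡ 4 (mod 5).
    Then x = 116 + 153·4 = 728, valid modulo lcm(153, 5) = 765: x ≡ 728 (mod 765).
  Combine with x ≡ 5 (mod 19); new modulus lcm = 14535.
    Write x = 728 + 765·t and substitute into x ≡ 5 (mod 19): 765·t ≡ 5 − 728 = -723 (mod 19).
    Reduce coefficients mod 19: 5·t ≡ 18 (mod 19).
    The inverse of 5 mod 19 is 4 (since 5·4 = 20 = 1·19 + 1), so t ≡ 4·18 = 72 ≡ 15 (mod 19).
    Then x = 728 + 765·15 = 12203, valid modulo lcm(765, 19) = 14535: x ≡ 12203 (mod 14535).
  Combine with x ≡ 5 (mod 8); new modulus lcm = 116280.
    Write x = 12203 + 14535·t and substitute into x ≡ 5 (mod 8): 14535·t ≡ 5 − 12203 = -12198 (mod 8).
    Reduce coefficients mod 8: 7·t ≡ 2 (mod 8).
    The inverse of 7 mod 8 is 7 (since 7·7 = 49 = 6·8 + 1), so t ≡ 7·2 = 14 ≡ 6 (mod 8).
    Then x = 12203 + 14535·6 = 99413, valid modulo lcm(14535, 8) = 116280: x ≡ 99413 (mod 116280).
Verify against each original: 99413 mod 9 = 8, 99413 mod 17 = 14, 99413 mod 5 = 3, 99413 mod 19 = 5, 99413 mod 8 = 5.

x ≡ 99413 (mod 116280).


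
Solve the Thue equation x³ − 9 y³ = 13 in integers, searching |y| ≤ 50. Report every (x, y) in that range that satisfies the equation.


The equation is x³ - 9y³ = 13. For fixed y, x³ = 9·y³ + 13, so a solution requires the RHS to be a perfect cube.
Strategy: iterate y from -50 to 50, compute RHS = 9·y³ + 13, and check whether it is a (positive or negative) perfect cube.
Check small values of y:
  y = 0: RHS = 13 is not a perfect cube.
  y = 1: RHS = 22 is not a perfect cube.
  y = -1: RHS = 4 is not a perfect cube.
  y = 2: RHS = 85 is not a perfect cube.
  y = -2: RHS = -59 is not a perfect cube.
  y = 3: RHS = 256 is not a perfect cube.
  y = -3: RHS = -230 is not a perfect cube.
Continuing the search up to |y| = 50 finds no solutions either.
No (x, y) in the scanned range satisfies the equation.

No integer solutions with |y| ≤ 50.


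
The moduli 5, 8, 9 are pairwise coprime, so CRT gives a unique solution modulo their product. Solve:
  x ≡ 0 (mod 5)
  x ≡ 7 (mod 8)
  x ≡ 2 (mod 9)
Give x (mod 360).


Moduli 5, 8, 9 are pairwise coprime; by CRT there is a unique solution modulo M = 5 · 8 · 9 = 360.
Solve pairwise, accumulating the modulus:
  Start with x ≡ 0 (mod 5).
  Combine with x ≡ 7 (mod 8): since gcd(5, 8) = 1, we get a unique residue mod 40.
    Write x = 0 + 5·t and substitute into x ≡ 7 (mod 8): 5·t ≡ 7 − 0 = 7 (mod 8).
    The inverse of 5 mod 8 is 5 (since 5·5 = 25 = 3·8 + 1), so t ≡ 5·7 = 35 ≡ 3 (mod 8).
    Then x = 0 + 5·3 = 15, valid modulo lcm(5, 8) = 40: x ≡ 15 (mod 40).
  Combine with x ≡ 2 (mod 9): since gcd(40, 9) = 1, we get a unique residue mod 360.
    Write x = 15 + 40·t and substitute into x ≡ 2 (mod 9): 40·t ≡ 2 − 15 = -13 (mod 9).
    Reduce coefficients mod 9: 4·t ≡ 5 (mod 9).
    The inverse of 4 mod 9 is 7 (since 4·7 = 28 = 3·9 + 1), so t ≡ 7·5 = 35 ≡ 8 (mod 9).
    Then x = 15 + 40·8 = 335, valid modulo lcm(40, 9) = 360: x ≡ 335 (mod 360).
Verify: 335 mod 5 = 0 ✓, 335 mod 8 = 7 ✓, 335 mod 9 = 2 ✓.

x ≡ 335 (mod 360).
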